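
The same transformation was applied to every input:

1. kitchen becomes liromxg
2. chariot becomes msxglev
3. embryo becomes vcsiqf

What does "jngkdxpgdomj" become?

The rule is to move the last 3 characters to the front (rotate right by 3), then shift every letter 4 places forward in the alphabet (wrapping around).
Working it through for "jngkdxpgdomj": intermediate "omjjngkdxpgd", final "sqnnrkohbtkh".

sqnnrkohbtkh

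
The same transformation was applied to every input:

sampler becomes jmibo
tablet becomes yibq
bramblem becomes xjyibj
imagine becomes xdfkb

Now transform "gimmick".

jjfzh

Rule — delete the first 2 characters, then shift every letter 3 places backward in the alphabet (wrapping around).
Working it through for "gimmick": intermediate "mmick", final "jjfzh".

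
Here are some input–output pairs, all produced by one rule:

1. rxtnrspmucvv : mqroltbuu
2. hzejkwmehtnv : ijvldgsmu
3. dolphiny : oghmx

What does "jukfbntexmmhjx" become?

eamsdwllgiw

Each output is the input with this applied: delete the first 3 characters, then shift every letter 1 place backward in the alphabet (wrapping around).
On "jukfbntexmmhjx": the first step gives "fbntexmmhjx", and the second then gives "eamsdwllgiw".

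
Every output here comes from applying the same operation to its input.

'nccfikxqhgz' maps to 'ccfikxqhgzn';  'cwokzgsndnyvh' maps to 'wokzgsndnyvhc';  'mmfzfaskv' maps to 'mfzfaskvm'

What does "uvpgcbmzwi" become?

vpgcbmzwiu

The transformation: move the first character to the end.
Doing the same to "uvpgcbmzwi": "vpgcbmzwiu".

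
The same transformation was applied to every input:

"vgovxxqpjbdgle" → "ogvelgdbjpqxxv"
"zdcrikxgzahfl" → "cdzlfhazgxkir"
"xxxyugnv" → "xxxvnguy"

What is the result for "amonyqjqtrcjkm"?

omamkjcrtqjqyn

The transformation: move the first 3 characters to the end (rotate left by 3), then reverse the string.
So "amonyqjqtrcjkm" becomes "omamkjcrtqjqyn".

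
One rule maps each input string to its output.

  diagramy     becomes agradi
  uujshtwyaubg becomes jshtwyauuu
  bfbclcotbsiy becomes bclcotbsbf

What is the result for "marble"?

In each case the input is transformed by: delete the last 2 characters, then move the first 2 characters to the end (rotate left by 2).
Starting from "marble": after the first operation, "marb"; after the second, "rbma".

rbma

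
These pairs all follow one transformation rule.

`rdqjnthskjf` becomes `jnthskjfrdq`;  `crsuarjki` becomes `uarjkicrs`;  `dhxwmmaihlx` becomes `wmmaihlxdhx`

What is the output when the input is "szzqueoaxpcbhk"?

Looking at the pairs, the operation is to move the first 3 characters to the end (rotate left by 3).
"szzqueoaxpcbhk" → "queoaxpcbhkszz".

queoaxpcbhkszz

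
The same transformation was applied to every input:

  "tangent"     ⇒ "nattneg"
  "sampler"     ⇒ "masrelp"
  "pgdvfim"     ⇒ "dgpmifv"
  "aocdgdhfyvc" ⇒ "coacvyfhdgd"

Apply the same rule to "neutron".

The transformation: reverse the string, then move the last 3 characters to the front (rotate right by 3).
Starting from "neutron": after the first operation, "nortuen"; after the second, "uennort".

uennort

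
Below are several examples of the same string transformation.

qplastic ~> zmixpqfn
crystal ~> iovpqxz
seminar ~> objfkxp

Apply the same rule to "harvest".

What's happening: shift every letter 3 places backward in the alphabet (wrapping around), then swap the first and last characters.
On "harvest": the first step gives "exosbpq", and the second then gives "qxosbpe".

qxosbpe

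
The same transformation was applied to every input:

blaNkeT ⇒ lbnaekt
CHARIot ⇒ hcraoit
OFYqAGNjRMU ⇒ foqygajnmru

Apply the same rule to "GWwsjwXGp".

wgswwjgxp

What's happening: swap each adjacent pair of characters (1↔2, 3↔4, ...), then convert every letter to lowercase.
Applying that to "GWwsjwXGp" gives "wgswwjgxp".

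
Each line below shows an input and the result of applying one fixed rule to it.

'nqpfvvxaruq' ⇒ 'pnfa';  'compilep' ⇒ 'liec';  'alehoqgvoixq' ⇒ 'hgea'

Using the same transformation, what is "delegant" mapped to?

eeda

The rule is to sort the characters into reverse alphabetical order, then keep only the last 4 characters.
On "delegant": the first step gives "tnlgeeda", and the second then gives "eeda".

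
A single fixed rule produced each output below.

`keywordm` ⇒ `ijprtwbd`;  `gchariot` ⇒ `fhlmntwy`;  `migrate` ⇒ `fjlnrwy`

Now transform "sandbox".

The transformation: sort the characters into alphabetical order, then shift every letter 5 places forward in the alphabet (wrapping around).
Working it through for "sandbox": intermediate "abdnosx", final "fgistxc".

fgistxc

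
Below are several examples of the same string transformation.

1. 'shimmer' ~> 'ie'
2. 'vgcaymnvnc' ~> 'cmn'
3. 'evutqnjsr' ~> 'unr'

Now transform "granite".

at

What's happening: keep one character in every 3, starting at position 3 (positions 3rd, 6th, 9th, ...).
On "granite" that produces "at".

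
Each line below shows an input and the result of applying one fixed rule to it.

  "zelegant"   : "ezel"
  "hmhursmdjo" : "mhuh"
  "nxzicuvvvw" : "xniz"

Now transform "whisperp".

Each output is the input with this applied: swap each adjacent pair of characters (1↔2, 3↔4, ...), then keep only the first 4 characters.
For "whisperp", step one produces "hwsieppr"; step two turns that into "hwsi".

hwsi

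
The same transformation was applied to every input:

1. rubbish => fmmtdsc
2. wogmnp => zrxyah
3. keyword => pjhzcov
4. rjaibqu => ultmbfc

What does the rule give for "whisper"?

In each case the input is transformed by: move the first character to the end, then shift every letter 11 places forward in the alphabet (wrapping around).
On "whisper": the first step gives "hisperw", and the second then gives "stdapch".

stdapch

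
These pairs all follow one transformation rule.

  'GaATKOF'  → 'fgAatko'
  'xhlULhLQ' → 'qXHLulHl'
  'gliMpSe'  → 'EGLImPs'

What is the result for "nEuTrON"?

Rule — flip the case of every letter, then move the last character to the front.
For "nEuTrON", step one produces "NeUtRon"; step two turns that into "nNeUtRo".

nNeUtRo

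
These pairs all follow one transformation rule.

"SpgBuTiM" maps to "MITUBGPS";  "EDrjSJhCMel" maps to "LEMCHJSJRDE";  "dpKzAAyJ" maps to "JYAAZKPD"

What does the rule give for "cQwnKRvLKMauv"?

What's happening: reverse the string, then convert every letter to uppercase.
Working it through for "cQwnKRvLKMauv": intermediate "vuaMKLvRKnwQc", final "VUAMKLVRKNWQC".

VUAMKLVRKNWQC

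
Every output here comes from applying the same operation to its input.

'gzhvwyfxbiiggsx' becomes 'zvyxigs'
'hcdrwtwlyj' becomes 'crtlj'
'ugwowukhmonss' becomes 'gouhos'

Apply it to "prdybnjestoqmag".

The transformation: keep every other character starting from the second (positions 2nd, 4th, 6th, ...).
For "prdybnjestoqmag" the result is "rynetqa".

rynetqa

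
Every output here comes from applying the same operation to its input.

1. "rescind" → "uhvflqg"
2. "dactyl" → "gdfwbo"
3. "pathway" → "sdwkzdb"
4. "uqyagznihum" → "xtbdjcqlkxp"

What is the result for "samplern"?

Rule — shift every letter 3 places forward in the alphabet (wrapping around).
On "samplern" that produces "vdpsohuq".

vdpsohuq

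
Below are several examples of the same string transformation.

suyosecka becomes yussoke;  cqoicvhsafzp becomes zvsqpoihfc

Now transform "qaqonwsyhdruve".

Each output is the input with this applied: sort the characters into reverse alphabetical order, then delete the last 2 characters.
"qaqonwsyhdruve" → "ywvusrqqonheda" → "ywvusrqqonhe".
(Check on "suyosecka": → "yussokeca" → "yussoke" ✓)

ywvusrqqonhe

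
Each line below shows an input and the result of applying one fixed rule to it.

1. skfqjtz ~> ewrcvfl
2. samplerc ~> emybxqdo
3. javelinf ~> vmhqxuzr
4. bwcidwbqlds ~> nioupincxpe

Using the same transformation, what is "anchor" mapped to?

The pattern: shift every letter 12 places forward in the alphabet (wrapping around).
Doing the same to "anchor": "mzotad".

mzotad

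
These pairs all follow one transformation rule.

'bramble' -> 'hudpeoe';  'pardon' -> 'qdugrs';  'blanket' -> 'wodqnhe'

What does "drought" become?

The pattern: shift every letter 3 places forward in the alphabet (wrapping around), then swap the first and last characters.
Applying both steps to "drought": "gurxjkw", then "wurxjkg".
(Check on "blanket": → "eodqnhw" → "wodqnhe" ✓)

wurxjkg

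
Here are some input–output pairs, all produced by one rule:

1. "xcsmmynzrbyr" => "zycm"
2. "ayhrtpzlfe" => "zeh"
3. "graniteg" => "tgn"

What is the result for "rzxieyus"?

What's happening: swap the front and back halves of the string, then keep one character in every 3, starting at position 2 (positions 2nd, 5th, 8th, ...).
For "rzxieyus", step one produces "eyusrzxi"; step two turns that into "yri".

yri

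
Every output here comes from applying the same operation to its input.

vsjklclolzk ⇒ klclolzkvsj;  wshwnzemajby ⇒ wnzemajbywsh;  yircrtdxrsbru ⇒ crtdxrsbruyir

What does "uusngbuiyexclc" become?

ngbuiyexclcuus

The transformation: move the first 3 characters to the end (rotate left by 3).
Doing the same to "uusngbuiyexclc": "ngbuiyexclcuus".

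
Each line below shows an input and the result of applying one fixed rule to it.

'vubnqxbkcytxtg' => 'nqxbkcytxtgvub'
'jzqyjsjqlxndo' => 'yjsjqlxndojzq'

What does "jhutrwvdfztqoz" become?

What's happening: move the first 3 characters to the end (rotate left by 3).
Doing the same to "jhutrwvdfztqoz": "trwvdfztqozjhu".

trwvdfztqozjhu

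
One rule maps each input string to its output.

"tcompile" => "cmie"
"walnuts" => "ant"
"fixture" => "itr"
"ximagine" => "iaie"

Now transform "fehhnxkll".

ehxl

The pattern: keep every other character starting from the second (positions 2nd, 4th, 6th, ...).
So "fehhnxkll" becomes "ehxl".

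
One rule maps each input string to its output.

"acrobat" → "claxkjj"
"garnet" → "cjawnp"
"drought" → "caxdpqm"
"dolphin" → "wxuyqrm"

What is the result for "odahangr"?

Rule — swap the first and last characters, then shift every letter 9 places forward in the alphabet (wrapping around).
Working it through for "odahangr": intermediate "rdahango", final "amjqjwpx".

amjqjwpx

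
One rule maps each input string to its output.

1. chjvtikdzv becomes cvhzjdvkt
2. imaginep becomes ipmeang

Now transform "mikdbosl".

mliskod

Looking at the pairs, the operation is to take characters alternately from the front and the back (1st, last, 2nd, 2nd-last, ...), then delete the last character.
For "mikdbosl", step one produces "mliskodb"; step two turns that into "mliskod".
(Check on "chjvtikdzv": → "cvhzjdvkti" → "cvhzjdvkt" ✓)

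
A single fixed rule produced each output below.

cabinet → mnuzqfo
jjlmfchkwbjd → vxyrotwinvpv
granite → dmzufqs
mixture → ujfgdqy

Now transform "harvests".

mdhqefet

In each case the input is transformed by: shift every letter 12 places forward in the alphabet (wrapping around), then move the first character to the end.
Starting from "harvests": after the first operation, "tmdhqefe"; after the second, "mdhqefet".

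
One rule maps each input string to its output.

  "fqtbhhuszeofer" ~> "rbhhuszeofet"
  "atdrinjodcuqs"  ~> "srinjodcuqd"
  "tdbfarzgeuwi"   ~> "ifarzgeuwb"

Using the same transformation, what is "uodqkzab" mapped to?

Rule — delete the first 2 characters, then swap the first and last characters.
Applying both steps to "uodqkzab": "dqkzab", then "bqkzad".
(Check on "tdbfarzgeuwi": → "bfarzgeuwi" → "ifarzgeuwb" ✓)

bqkzad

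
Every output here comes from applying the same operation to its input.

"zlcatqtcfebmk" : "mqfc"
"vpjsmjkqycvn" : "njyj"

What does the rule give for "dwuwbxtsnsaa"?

axnu

In each case the input is transformed by: keep one character in every 3, starting at position 3 (positions 3rd, 6th, 9th, ...), then swap the first and last characters.
On "dwuwbxtsnsaa": the first step gives "uxna", and the second then gives "axnu".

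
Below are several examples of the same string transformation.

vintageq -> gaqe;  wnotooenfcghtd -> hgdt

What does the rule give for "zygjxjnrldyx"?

dlxy

Looking at the pairs, the operation is to swap each adjacent pair of characters (1↔2, 3↔4, ...), then keep only the last 4 characters.
Working it through for "zygjxjnrldyx": intermediate "yzjgjxrndlxy", final "dlxy".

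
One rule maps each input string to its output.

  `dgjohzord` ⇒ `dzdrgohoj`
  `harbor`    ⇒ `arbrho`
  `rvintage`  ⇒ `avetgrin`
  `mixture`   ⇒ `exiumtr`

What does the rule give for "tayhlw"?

In each case the input is transformed by: sort the characters into alphabetical order, then take characters alternately from the front and the back (1st, last, 2nd, 2nd-last, ...).
Starting from "tayhlw": after the first operation, "ahltwy"; after the second, "ayhwlt".

ayhwlt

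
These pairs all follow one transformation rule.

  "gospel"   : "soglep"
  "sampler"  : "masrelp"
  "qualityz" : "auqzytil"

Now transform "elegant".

Rule — reverse the string, then move the last 3 characters to the front (rotate right by 3).
Doing the same to "elegant": "eletnag".

eletnag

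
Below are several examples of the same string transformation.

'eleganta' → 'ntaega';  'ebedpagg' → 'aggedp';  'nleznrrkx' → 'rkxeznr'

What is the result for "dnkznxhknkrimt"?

imtkznxhknkr

What's happening: delete the first 2 characters, then move the last 3 characters to the front (rotate right by 3).
Applying both steps to "dnkznxhknkrimt": "kznxhknkrimt", then "imtkznxhknkr".
(Check on "nleznrrkx": → "eznrrkx" → "rkxeznr" ✓)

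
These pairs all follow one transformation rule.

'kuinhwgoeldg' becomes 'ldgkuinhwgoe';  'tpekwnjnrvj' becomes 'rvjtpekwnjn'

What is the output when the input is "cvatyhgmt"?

gmtcvatyh

Each output is the input with this applied: move the last 3 characters to the front (rotate right by 3).
On "cvatyhgmt" that produces "gmtcvatyh".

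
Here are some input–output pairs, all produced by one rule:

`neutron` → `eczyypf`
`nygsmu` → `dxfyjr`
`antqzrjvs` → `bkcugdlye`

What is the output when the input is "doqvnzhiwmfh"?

gyksthxqsozb

Each output is the input with this applied: move the first 3 characters to the end (rotate left by 3), then shift every letter 11 places forward in the alphabet (wrapping around).
Doing the same to "doqvnzhiwmfh": "gyksthxqsozb".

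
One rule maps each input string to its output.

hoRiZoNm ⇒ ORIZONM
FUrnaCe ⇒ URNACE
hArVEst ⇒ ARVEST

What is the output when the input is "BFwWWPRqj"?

In each case the input is transformed by: delete the first character, then convert every letter to uppercase.
Starting from "BFwWWPRqj": after the first operation, "FwWWPRqj"; after the second, "FWWWPRQJ".

FWWWPRQJ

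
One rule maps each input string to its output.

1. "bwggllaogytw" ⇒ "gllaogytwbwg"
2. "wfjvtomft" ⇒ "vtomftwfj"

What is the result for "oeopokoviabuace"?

pokoviabuaceoeo

In each case the input is transformed by: move the first 3 characters to the end (rotate left by 3).
For "oeopokoviabuace" the result is "pokoviabuaceoeo".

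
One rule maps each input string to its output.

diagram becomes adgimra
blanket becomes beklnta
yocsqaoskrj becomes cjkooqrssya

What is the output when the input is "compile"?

In each case the input is transformed by: sort the characters into alphabetical order, then move the first character to the end.
"compile" → "ceilmop" → "eilmopc".

eilmopc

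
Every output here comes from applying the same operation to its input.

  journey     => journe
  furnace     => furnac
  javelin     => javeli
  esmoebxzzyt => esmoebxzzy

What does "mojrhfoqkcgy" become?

mojrhfoqkcg

Rule — delete the last character.
For "mojrhfoqkcgy" the result is "mojrhfoqkcg".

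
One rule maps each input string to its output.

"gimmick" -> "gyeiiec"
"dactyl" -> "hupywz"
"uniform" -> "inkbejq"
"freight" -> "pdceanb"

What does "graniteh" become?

dapejwnc

The transformation: shift every letter 4 places backward in the alphabet (wrapping around), then reverse the string.
On "graniteh": the first step gives "cnwjepad", and the second then gives "dapejwnc".
(Check on "gimmick": → "ceiieyg" → "gyeiiec" ✓)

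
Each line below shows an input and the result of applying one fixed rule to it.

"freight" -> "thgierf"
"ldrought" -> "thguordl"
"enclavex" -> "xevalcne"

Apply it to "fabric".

cirbaf

Looking at the pairs, the operation is to reverse the string.
So "fabric" becomes "cirbaf".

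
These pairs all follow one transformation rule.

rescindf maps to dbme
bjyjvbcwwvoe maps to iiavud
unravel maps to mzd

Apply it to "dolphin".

noh

In each case the input is transformed by: shift every letter 1 place backward in the alphabet (wrapping around), then keep every other character starting from the second (positions 2nd, 4th, 6th, ...).
On "dolphin": the first step gives "cnkoghm", and the second then gives "noh".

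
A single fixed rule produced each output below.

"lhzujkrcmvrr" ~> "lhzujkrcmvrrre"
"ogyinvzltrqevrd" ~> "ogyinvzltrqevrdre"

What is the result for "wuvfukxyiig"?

wuvfukxyiigre

Looking at the pairs, the operation is to append "re".
So "wuvfukxyiig" becomes "wuvfukxyiigre".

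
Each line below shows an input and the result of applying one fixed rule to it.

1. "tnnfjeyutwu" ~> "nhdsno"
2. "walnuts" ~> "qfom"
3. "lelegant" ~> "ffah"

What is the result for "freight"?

zyan

Looking at the pairs, the operation is to keep every other character starting from the first (positions 1st, 3rd, 5th, ...), then shift every letter 6 places backward in the alphabet (wrapping around).
"freight" → "fegt" → "zyan".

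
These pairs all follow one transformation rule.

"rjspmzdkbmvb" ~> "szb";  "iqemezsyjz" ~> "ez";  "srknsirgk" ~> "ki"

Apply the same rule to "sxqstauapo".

qa

Rule — delete the last 2 characters, then keep one character in every 3, starting at position 3 (positions 3rd, 6th, 9th, ...).
Starting from "sxqstauapo": after the first operation, "sxqstaua"; after the second, "qa".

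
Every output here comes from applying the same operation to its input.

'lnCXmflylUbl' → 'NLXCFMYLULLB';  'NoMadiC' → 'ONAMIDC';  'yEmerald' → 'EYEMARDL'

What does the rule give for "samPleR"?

Rule — swap each adjacent pair of characters (1↔2, 3↔4, ...), then convert every letter to uppercase.
"samPleR" → "asPmelR" → "ASPMELR".

ASPMELR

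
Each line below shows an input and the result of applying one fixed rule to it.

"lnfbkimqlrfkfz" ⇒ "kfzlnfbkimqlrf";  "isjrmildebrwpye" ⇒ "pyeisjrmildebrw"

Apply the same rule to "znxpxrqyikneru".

eruznxpxrqyikn

The rule is to move the last 3 characters to the front (rotate right by 3).
For "znxpxrqyikneru" the result is "eruznxpxrqyikn".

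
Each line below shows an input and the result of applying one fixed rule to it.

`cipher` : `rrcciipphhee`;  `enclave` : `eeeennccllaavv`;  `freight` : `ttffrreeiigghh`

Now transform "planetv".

The pattern: double every character, then move the last 2 characters to the front (rotate right by 2).
Working it through for "planetv": intermediate "ppllaanneettvv", final "vvppllaanneett".

vvppllaanneett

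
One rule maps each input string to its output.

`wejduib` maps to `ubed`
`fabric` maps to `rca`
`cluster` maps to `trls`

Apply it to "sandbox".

bxad

Rule — move the last 3 characters to the front (rotate right by 3), then keep every other character starting from the first (positions 1st, 3rd, 5th, ...).
Applying both steps to "sandbox": "boxsand", then "bxad".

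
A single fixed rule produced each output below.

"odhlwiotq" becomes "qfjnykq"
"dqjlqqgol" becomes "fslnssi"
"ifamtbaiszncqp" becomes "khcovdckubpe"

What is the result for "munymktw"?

In each case the input is transformed by: delete the last 2 characters, then shift every letter 2 places forward in the alphabet (wrapping around).
Working it through for "munymktw": intermediate "munymk", final "owpaom".

owpaom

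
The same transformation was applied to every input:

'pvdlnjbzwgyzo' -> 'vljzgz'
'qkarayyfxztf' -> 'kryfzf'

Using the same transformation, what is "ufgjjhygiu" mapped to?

The pattern: keep every other character starting from the second (positions 2nd, 4th, 6th, ...).
Applying that to "ufgjjhygiu" gives "fjhgu".

fjhgu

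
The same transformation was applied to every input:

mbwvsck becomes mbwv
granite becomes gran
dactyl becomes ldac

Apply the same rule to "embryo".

oemb

The pattern: move the last 3 characters to the front (rotate right by 3), then keep only the last 4 characters.
For "embryo", step one produces "ryoemb"; step two turns that into "oemb".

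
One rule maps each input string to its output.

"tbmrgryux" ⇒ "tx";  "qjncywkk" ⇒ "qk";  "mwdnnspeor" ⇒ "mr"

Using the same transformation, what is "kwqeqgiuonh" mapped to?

In each case the input is transformed by: take characters alternately from the front and the back (1st, last, 2nd, 2nd-last, ...), then keep only the first 2 characters.
On "kwqeqgiuonh": the first step gives "khwnqoeuqig", and the second then gives "kh".

kh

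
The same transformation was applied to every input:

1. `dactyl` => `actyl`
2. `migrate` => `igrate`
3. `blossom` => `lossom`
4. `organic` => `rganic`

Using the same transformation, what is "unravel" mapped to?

nravel

Each output is the input with this applied: delete the first character.
So "unravel" becomes "nravel".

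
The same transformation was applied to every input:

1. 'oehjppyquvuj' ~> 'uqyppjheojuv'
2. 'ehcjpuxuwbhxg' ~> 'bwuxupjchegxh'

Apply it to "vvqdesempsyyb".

spmesedqvvbyy

The transformation: move the last 3 characters to the front (rotate right by 3), then reverse the string.
For "vvqdesempsyyb", step one produces "yybvvqdesemps"; step two turns that into "spmesedqvvbyy".
(Check on "oehjppyquvuj": → "vujoehjppyqu" → "uqyppjheojuv" ✓)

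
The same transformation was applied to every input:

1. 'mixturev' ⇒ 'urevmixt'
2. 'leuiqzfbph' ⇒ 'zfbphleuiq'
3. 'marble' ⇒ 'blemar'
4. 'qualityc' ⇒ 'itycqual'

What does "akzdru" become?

In each case the input is transformed by: swap the front and back halves of the string.
So "akzdru" becomes "druakz".

druakz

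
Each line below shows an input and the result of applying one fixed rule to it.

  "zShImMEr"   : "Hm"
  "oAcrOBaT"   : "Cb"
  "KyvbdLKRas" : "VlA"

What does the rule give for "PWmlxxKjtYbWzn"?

The transformation: flip the case of every letter, then keep one character in every 3, starting at position 3 (positions 3rd, 6th, 9th, ...).
Applying both steps to "PWmlxxKjtYbWzn": "pwMLXXkJTyBwZN", then "MXTw".
(Check on "oAcrOBaT": → "OaCRobAt" → "Cb" ✓)

MXTw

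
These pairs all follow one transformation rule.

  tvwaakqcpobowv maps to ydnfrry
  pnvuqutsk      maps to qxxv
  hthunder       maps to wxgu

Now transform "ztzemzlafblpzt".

The pattern: shift every letter 3 places forward in the alphabet (wrapping around), then keep every other character starting from the second (positions 2nd, 4th, 6th, ...).
For "ztzemzlafblpzt", step one produces "cwchpcodieoscw"; step two turns that into "whcdesw".

whcdesw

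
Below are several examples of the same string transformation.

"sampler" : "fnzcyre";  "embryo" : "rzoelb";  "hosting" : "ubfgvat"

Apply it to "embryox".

Rule — shift every letter 13 places forward in the alphabet (wrapping around) — i.e. ROT13.
Applying that to "embryox" gives "rzoelbk".

rzoelbk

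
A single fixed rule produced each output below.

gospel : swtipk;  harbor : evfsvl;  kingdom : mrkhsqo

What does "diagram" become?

Looking at the pairs, the operation is to shift every letter 4 places forward in the alphabet (wrapping around), then move the first character to the end.
On "diagram": the first step gives "hmekveq", and the second then gives "mekveqh".

mekveqh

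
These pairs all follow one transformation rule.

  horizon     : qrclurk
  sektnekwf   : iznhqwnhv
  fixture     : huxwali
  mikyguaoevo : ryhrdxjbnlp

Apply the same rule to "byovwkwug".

jxznzyrbe

The transformation: reverse the string, then shift every letter 3 places forward in the alphabet (wrapping around).
Applying both steps to "byovwkwug": "guwkwvoyb", then "jxznzyrbe".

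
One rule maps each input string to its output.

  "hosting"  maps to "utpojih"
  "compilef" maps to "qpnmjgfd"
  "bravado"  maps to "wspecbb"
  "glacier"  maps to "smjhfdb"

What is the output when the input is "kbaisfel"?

tmljgfcb

The pattern: sort the characters into reverse alphabetical order, then shift every letter 1 place forward in the alphabet (wrapping around).
Starting from "kbaisfel": after the first operation, "slkifeba"; after the second, "tmljgfcb".
(Check on "bravado": → "vrodbaa" → "wspecbb" ✓)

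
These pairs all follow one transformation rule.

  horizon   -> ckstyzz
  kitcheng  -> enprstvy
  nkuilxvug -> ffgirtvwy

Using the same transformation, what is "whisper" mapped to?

The rule is to shift every letter 11 places forward in the alphabet (wrapping around), then sort the characters into alphabetical order.
Applying both steps to "whisper": "hstdapc", then "acdhpst".

acdhpst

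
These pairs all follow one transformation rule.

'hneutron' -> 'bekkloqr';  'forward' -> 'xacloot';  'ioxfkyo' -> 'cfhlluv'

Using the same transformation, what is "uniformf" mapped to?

In each case the input is transformed by: sort the characters into alphabetical order, then shift every letter 3 places backward in the alphabet (wrapping around).
Starting from "uniformf": after the first operation, "ffimnoru"; after the second, "ccfjklor".

ccfjklor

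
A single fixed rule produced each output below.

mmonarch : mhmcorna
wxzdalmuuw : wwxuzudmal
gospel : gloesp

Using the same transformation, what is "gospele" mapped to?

The transformation: take characters alternately from the front and the back (1st, last, 2nd, 2nd-last, ...).
For "gospele" the result is "geolsep".

geolsep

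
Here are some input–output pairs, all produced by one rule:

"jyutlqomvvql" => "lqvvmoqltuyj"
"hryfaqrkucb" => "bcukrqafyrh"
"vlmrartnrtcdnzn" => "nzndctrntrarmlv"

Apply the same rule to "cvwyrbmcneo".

oencmbrywvc

Each output is the input with this applied: reverse the string.
Applying that to "cvwyrbmcneo" gives "oencmbrywvc".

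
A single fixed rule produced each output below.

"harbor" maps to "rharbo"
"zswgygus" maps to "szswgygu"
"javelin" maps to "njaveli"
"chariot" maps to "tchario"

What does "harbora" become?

aharbor

In each case the input is transformed by: move the last character to the front.
For "harbora" the result is "aharbor".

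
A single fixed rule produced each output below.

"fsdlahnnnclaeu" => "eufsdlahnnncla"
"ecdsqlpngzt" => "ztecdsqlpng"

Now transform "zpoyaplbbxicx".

In each case the input is transformed by: move the last 2 characters to the front (rotate right by 2).
Doing the same to "zpoyaplbbxicx": "cxzpoyaplbbxi".

cxzpoyaplbbxi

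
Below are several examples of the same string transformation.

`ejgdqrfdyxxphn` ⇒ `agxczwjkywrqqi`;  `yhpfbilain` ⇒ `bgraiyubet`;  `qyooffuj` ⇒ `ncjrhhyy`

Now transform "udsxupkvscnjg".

Rule — move the last 2 characters to the front (rotate right by 2), then shift every letter 7 places backward in the alphabet (wrapping around).
Applying both steps to "udsxupkvscnjg": "jgudsxupkvscn", then "cznwlqnidolvg".
(Check on "qyooffuj": → "ujqyooff" → "ncjrhhyy" ✓)

cznwlqnidolvg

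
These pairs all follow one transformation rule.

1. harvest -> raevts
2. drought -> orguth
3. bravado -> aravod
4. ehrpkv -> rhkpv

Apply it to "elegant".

elagtn

Looking at the pairs, the operation is to delete the first character, then swap each adjacent pair of characters (1↔2, 3↔4, ...).
Starting from "elegant": after the first operation, "legant"; after the second, "elagtn".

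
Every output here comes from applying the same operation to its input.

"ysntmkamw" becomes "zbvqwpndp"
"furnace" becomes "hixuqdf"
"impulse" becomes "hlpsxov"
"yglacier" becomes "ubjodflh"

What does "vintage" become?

hylqwdj

In each case the input is transformed by: shift every letter 3 places forward in the alphabet (wrapping around), then move the last character to the front.
For "vintage", step one produces "ylqwdjh"; step two turns that into "hylqwdj".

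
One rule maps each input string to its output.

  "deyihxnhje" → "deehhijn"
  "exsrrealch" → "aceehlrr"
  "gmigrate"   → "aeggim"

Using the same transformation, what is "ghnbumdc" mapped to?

In each case the input is transformed by: sort the characters into alphabetical order, then delete the last 2 characters.
For "ghnbumdc" the result is "bcdghm".

bcdghm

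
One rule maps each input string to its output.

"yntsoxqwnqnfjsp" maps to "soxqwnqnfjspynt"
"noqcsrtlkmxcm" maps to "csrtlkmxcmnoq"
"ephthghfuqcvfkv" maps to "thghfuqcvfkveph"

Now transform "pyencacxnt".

The transformation: move the first 3 characters to the end (rotate left by 3).
Doing the same to "pyencacxnt": "ncacxntpye".

ncacxntpye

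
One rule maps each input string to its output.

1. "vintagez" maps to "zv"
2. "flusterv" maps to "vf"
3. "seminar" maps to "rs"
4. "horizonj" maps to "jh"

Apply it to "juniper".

rj

Rule — move the last character to the front, then keep only the first 2 characters.
So "juniper" becomes "rj".
(Check on "flusterv": → "vfluster" → "vf" ✓)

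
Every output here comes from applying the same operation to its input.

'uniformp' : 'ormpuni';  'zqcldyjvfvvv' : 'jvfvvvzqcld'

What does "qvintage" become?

tageqvi

Each output is the input with this applied: swap the front and back halves of the string, then delete the last character.
Applying both steps to "qvintage": "tageqvin", then "tageqvi".
(Check on "uniformp": → "ormpunif" → "ormpuni" ✓)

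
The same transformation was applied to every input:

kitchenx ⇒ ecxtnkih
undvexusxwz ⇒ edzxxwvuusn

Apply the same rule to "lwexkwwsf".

Each output is the input with this applied: sort the characters into reverse alphabetical order, then move the last 2 characters to the front (rotate right by 2).
"lwexkwwsf" → "xwwwslkfe" → "fexwwwslk".
(Check on "undvexusxwz": → "zxxwvuusned" → "edzxxwvuusn" ✓)

fexwwwslk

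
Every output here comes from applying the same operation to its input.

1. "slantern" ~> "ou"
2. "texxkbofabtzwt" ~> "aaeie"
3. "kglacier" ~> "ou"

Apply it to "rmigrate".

uu

Rule — shift every letter 3 places forward in the alphabet (wrapping around), then keep only the vowels.
Starting from "rmigrate": after the first operation, "upljudwh"; after the second, "uu".
(Check on "texxkbofabtzwt": → "whaaneridewczw" → "aaeie" ✓)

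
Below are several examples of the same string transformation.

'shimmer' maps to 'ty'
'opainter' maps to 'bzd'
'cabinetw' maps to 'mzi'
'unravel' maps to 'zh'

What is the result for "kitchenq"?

utc

Rule — keep one character in every 3, starting at position 2 (positions 2nd, 5th, 8th, ...), then shift every letter 12 places forward in the alphabet (wrapping around).
Starting from "kitchenq": after the first operation, "ihq"; after the second, "utc".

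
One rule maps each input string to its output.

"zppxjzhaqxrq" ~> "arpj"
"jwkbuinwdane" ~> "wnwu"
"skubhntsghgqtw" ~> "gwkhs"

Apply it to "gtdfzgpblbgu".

The pattern: keep one character in every 3, starting at position 2 (positions 2nd, 5th, 8th, ...), then move the last 2 characters to the front (rotate right by 2).
Doing the same to "gtdfzgpblbgu": "bgtz".

bgtz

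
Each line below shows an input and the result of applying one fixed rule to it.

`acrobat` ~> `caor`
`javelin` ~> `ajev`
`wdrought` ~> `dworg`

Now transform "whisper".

The pattern: swap each adjacent pair of characters (1↔2, 3↔4, ...), then delete the last 3 characters.
For "whisper", step one produces "hwsiepr"; step two turns that into "hwsi".

hwsi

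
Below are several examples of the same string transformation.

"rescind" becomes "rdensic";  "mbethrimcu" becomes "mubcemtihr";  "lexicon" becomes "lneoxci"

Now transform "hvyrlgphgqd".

Rule — take characters alternately from the front and the back (1st, last, 2nd, 2nd-last, ...).
On "hvyrlgphgqd" that produces "hdvqygrhlpg".

hdvqygrhlpg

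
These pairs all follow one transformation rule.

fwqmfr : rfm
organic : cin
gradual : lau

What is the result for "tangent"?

tne

In each case the input is transformed by: reverse the string, then keep only the first 3 characters.
"tangent" → "tnegnat" → "tne".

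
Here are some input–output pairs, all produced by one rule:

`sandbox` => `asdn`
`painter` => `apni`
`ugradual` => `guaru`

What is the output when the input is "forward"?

Rule — swap each adjacent pair of characters (1↔2, 3↔4, ...), then delete the last 3 characters.
On "forward": the first step gives "ofwrrad", and the second then gives "ofwr".

ofwr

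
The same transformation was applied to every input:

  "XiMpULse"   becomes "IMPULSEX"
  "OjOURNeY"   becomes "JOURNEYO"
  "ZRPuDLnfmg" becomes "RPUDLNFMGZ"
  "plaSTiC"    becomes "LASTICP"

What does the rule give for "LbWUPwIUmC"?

BWUPWIUMCL

Looking at the pairs, the operation is to move the first character to the end, then convert every letter to uppercase.
Starting from "LbWUPwIUmC": after the first operation, "bWUPwIUmCL"; after the second, "BWUPWIUMCL".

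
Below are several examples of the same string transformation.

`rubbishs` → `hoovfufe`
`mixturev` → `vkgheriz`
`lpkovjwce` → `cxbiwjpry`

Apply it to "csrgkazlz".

fetxnmymp

In each case the input is transformed by: move the first character to the end, then shift every letter 13 places forward in the alphabet (wrapping around) — i.e. ROT13.
On "csrgkazlz": the first step gives "srgkazlzc", and the second then gives "fetxnmymp".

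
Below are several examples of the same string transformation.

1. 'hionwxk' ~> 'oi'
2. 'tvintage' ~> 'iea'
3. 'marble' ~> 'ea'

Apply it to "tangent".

ea

The transformation: sort the characters into reverse alphabetical order, then keep only the vowels.
Working it through for "tangent": intermediate "ttnngea", final "ea".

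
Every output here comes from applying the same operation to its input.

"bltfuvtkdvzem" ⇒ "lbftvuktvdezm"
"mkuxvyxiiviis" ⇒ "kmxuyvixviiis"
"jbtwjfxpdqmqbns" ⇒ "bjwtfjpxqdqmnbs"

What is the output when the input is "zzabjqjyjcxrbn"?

Looking at the pairs, the operation is to swap each adjacent pair of characters (1↔2, 3↔4, ...).
So "zzabjqjyjcxrbn" becomes "zzbaqjyjcjrxnb".

zzbaqjyjcjrxnb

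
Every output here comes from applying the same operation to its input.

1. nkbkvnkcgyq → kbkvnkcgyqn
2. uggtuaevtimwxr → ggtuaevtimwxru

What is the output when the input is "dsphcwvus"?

sphcwvusd

Each output is the input with this applied: move the first character to the end.
On "dsphcwvus" that produces "sphcwvusd".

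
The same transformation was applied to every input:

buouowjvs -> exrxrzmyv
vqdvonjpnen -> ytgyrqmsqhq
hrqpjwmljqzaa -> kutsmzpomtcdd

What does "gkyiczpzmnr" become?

jnblfcscpqu

The transformation: shift every letter 3 places forward in the alphabet (wrapping around).
Doing the same to "gkyiczpzmnr": "jnblfcscpqu".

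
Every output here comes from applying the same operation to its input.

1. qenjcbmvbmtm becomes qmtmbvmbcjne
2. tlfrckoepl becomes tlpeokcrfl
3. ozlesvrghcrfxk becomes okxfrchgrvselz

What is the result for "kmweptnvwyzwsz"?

kzswzywvntpewm

The rule is to reverse the string, then move the last character to the front.
For "kmweptnvwyzwsz", step one produces "zswzywvntpewmk"; step two turns that into "kzswzywvntpewm".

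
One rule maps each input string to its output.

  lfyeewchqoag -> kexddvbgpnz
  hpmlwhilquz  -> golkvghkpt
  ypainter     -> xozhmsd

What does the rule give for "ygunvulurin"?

xftmutktqh

Rule — shift every letter 1 place backward in the alphabet (wrapping around), then delete the last character.
On "ygunvulurin": the first step gives "xftmutktqhm", and the second then gives "xftmutktqh".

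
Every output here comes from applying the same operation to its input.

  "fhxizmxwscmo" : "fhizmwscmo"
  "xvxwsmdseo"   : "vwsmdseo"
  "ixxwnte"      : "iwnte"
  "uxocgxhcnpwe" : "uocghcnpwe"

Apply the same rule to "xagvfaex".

Each output is the input with this applied: remove every "x".
For "xagvfaex" the result is "agvfae".

agvfae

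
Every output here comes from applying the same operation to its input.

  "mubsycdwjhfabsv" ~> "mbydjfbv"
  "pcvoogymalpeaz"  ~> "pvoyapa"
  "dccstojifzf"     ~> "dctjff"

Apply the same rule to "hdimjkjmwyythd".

hijjwyh

In each case the input is transformed by: keep every other character starting from the first (positions 1st, 3rd, 5th, ...).
On "hdimjkjmwyythd" that produces "hijjwyh".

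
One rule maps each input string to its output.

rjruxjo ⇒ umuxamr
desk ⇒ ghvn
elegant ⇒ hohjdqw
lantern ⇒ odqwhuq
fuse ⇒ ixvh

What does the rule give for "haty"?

Rule — shift every letter 3 places forward in the alphabet (wrapping around).
Applying that to "haty" gives "kdwb".

kdwb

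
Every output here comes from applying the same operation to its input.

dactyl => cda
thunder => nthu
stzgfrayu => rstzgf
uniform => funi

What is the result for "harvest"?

Rule — delete the last 3 characters, then move the last character to the front.
"harvest" → "harv" → "vhar".
(Check on "uniform": → "unif" → "funi" ✓)

vhar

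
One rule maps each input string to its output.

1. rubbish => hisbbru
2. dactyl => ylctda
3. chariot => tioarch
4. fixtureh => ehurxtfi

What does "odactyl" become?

ltyacod

The pattern: swap each adjacent pair of characters (1↔2, 3↔4, ...), then reverse the string.
"odactyl" → "ltyacod".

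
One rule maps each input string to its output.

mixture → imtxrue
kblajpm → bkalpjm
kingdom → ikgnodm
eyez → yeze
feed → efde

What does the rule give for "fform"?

ffrom

Rule — swap each adjacent pair of characters (1↔2, 3↔4, ...).
On "fform" that produces "ffrom".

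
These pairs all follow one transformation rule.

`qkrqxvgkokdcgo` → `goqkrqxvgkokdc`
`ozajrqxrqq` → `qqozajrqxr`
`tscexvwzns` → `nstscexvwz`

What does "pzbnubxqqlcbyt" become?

ytpzbnubxqqlcb

The rule is to move the last 2 characters to the front (rotate right by 2).
So "pzbnubxqqlcbyt" becomes "ytpzbnubxqqlcb".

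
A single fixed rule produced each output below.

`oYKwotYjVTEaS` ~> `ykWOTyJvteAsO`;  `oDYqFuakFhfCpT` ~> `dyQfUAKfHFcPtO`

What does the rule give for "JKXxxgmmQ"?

kxXXGMMqj

In each case the input is transformed by: move the first character to the end, then flip the case of every letter.
Working it through for "JKXxxgmmQ": intermediate "KXxxgmmQJ", final "kxXXGMMqj".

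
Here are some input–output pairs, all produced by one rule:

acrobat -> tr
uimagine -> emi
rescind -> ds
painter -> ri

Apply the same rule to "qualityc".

In each case the input is transformed by: move the last 2 characters to the front (rotate right by 2), then keep one character in every 3, starting at position 2 (positions 2nd, 5th, 8th, ...).
Applying both steps to "qualityc": "ycqualit", then "cat".

cat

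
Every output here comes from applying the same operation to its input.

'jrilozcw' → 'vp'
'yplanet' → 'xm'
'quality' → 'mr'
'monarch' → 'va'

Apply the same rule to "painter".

xk

Rule — shift every letter 7 places backward in the alphabet (wrapping around), then keep only the last 2 characters.
Working it through for "painter": intermediate "itbgmxk", final "xk".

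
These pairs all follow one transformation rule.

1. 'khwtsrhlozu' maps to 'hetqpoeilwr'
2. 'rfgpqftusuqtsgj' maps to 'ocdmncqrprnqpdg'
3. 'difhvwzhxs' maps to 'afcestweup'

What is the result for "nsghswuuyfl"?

kpdeptrrvci

Looking at the pairs, the operation is to shift every letter 3 places backward in the alphabet (wrapping around).
On "nsghswuuyfl" that produces "kpdeptrrvci".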